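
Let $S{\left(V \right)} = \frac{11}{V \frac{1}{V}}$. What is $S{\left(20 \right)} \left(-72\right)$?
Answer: $-792$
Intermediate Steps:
$S{\left(V \right)} = 11$ ($S{\left(V \right)} = \frac{11}{1} = 11 \cdot 1 = 11$)
$S{\left(20 \right)} \left(-72\right) = 11 \left(-72\right) = -792$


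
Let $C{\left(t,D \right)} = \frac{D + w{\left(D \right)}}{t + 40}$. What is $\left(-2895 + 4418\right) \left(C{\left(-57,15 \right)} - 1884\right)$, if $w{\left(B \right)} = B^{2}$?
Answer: $- \frac{49144164}{17} \approx -2.8908 \cdot 10^{6}$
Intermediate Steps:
$C{\left(t,D \right)} = \frac{D + D^{2}}{40 + t}$ ($C{\left(t,D \right)} = \frac{D + D^{2}}{t + 40} = \frac{D + D^{2}}{40 + t}$)
$\left(-2895 + 4418\right) \left(C{\left(-57,15 \right)} - 1884\right) = \left(-2895 + 4418\right) \left(\frac{15 \left(1 + 15\right)}{40 - 57} - 1884\right) = 1523 \left(15 \frac{1}{-17} \cdot 16 - 1884\right) = 1523 \left(15 \left(- \frac{1}{17}\right) 16 - 1884\right) = 1523 \left(- \frac{240}{17} - 1884\right) = 1523 \left(- \frac{32268}{17}\right) = - \frac{49144164}{17}$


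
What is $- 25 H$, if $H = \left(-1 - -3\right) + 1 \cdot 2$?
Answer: $-100$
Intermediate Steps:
$H = 4$ ($H = \left(-1 + 3\right) + 2 = 2 + 2 = 4$)
$- 25 H = \left(-25\right) 4 = -100$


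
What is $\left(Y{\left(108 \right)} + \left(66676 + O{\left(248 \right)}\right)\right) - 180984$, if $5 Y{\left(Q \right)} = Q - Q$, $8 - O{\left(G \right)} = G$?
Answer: $-114548$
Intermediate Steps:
$O{\left(G \right)} = 8 - G$
$Y{\left(Q \right)} = 0$ ($Y{\left(Q \right)} = \frac{Q - Q}{5} = \frac{1}{5} \cdot 0 = 0$)
$\left(Y{\left(108 \right)} + \left(66676 + O{\left(248 \right)}\right)\right) - 180984 = \left(0 + \left(66676 + \left(8 - 248\right)\right)\right) - 180984 = \left(0 + \left(66676 - 240\right)\right) - 180984 = \left(0 + 66436\right) - 180984 = 66436 - 180984 = -114548$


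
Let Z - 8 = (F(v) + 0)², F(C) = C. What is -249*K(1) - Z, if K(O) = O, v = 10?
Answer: -357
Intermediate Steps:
Z = 108 (Z = 8 + (10 + 0)² = 8 + 10² = 8 + 100 = 108)
-249*K(1) - Z = -249*1 - 1*108 = -249 - 108 = -357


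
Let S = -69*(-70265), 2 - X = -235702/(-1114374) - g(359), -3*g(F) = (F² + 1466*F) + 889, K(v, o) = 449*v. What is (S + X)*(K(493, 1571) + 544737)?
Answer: 1976179509196547228/557187 ≈ 3.5467e+12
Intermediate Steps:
g(F) = -889/3 - 1466*F/3 - F²/3 (g(F) = -((F² + 1466*F) + 889)/3 = -(889 + F² + 1466*F)/3 = -889/3 - 1466*F/3 - F²/3)
X = -121849114133/557187 (X = 2 - (-235702/(-1114374) - (-889/3 - 1466/3*359 - ⅓*359²)) = 2 - (-235702*(-1/1114374) - (-889/3 - 526294/3 - ⅓*128881)) = 2 - (117851/557187 - (-889/3 - 526294/3 - 128881/3)) = 2 - (117851/557187 - 1*(-218688)) = 2 - (117851/557187 + 218688) = 2 - 1*121850228507/557187 = 2 - 121850228507/557187 = -121849114133/557187 ≈ -2.1869e+5)
S = 4848285
(S + X)*(K(493, 1571) + 544737) = (4848285 - 121849114133/557187)*(449*493 + 544737) = 2579552260162*(221357 + 544737)/557187 = (2579552260162/557187)*766094 = 1976179509196547228/557187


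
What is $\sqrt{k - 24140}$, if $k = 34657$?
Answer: $\sqrt{10517} \approx 102.55$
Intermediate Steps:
$\sqrt{k - 24140} = \sqrt{34657 - 24140} = \sqrt{10517}$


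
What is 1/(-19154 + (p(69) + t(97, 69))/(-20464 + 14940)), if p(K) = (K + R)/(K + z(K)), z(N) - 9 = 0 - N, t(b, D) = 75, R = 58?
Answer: -24858/476130533 ≈ -5.2208e-5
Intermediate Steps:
z(N) = 9 - N (z(N) = 9 + (0 - N) = 9 - N)
p(K) = 58/9 + K/9 (p(K) = (K + 58)/(K + (9 - K)) = (58 + K)/9 = (58 + K)*(⅑) = 58/9 + K/9)
1/(-19154 + (p(69) + t(97, 69))/(-20464 + 14940)) = 1/(-19154 + ((58/9 + (⅑)*69) + 75)/(-20464 + 14940)) = 1/(-19154 + ((58/9 + 23/3) + 75)/(-5524)) = 1/(-19154 + (127/9 + 75)*(-1/5524)) = 1/(-19154 + (802/9)*(-1/5524)) = 1/(-19154 - 401/24858) = 1/(-476130533/24858) = -24858/476130533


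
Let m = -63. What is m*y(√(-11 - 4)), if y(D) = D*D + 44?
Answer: -1827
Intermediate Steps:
y(D) = 44 + D² (y(D) = D² + 44 = 44 + D²)
m*y(√(-11 - 4)) = -63*(44 + (√(-11 - 4))²) = -63*(44 + (√(-15))²) = -63*(44 + (I*√15)²) = -63*(44 - 15) = -63*29 = -1827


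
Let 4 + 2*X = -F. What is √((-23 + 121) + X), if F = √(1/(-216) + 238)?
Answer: √(13824 - 2*√308442)/12 ≈ 9.3961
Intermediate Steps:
F = √308442/36 (F = √(-1/216 + 238) = √(51407/216) = √308442/36 ≈ 15.427)
X = -2 - √308442/72 (X = -2 + (-√308442/36)/2 = -2 - √308442/72 ≈ -9.7135)
√((-23 + 121) + X) = √((-23 + 121) + (-2 - √308442/72)) = √(98 + (-2 - √308442/72)) = √(96 - √308442/72)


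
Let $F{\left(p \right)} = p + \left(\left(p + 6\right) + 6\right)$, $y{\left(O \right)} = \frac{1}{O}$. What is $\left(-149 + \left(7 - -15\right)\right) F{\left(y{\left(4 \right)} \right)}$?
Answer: $- \frac{3175}{2} \approx -1587.5$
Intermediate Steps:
$F{\left(p \right)} = 12 + 2 p$ ($F{\left(p \right)} = p + \left(\left(6 + p\right) + 6\right) = p + \left(12 + p\right) = 12 + 2 p$)
$\left(-149 + \left(7 - -15\right)\right) F{\left(y{\left(4 \right)} \right)} = \left(-149 + \left(7 - -15\right)\right) \left(12 + \frac{2}{4}\right) = \left(-149 + \left(7 + 15\right)\right) \left(12 + 2 \cdot \frac{1}{4}\right) = \left(-149 + 22\right) \left(12 + \frac{1}{2}\right) = \left(-127\right) \frac{25}{2} = - \frac{3175}{2}$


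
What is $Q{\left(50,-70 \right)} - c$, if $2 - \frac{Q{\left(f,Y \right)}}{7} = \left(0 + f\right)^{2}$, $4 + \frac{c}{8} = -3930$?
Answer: $13986$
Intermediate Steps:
$c = -31472$ ($c = -32 + 8 \left(-3930\right) = -32 - 31440 = -31472$)
$Q{\left(f,Y \right)} = 14 - 7 f^{2}$ ($Q{\left(f,Y \right)} = 14 - 7 \left(0 + f\right)^{2} = 14 - 7 f^{2}$)
$Q{\left(50,-70 \right)} - c = \left(14 - 7 \cdot 50^{2}\right) - -31472 = \left(14 - 17500\right) + 31472 = -17486 + 31472 = 13986$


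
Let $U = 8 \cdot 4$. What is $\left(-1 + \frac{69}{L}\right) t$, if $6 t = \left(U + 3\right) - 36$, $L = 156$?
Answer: $\frac{29}{312} \approx 0.092949$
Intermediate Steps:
$U = 32$
$t = - \frac{1}{6}$ ($t = \frac{\left(32 + 3\right) - 36}{6} = \frac{35 - 36}{6} = \frac{1}{6} \left(-1\right) = - \frac{1}{6} \approx -0.16667$)
$\left(-1 + \frac{69}{L}\right) t = \left(-1 + \frac{69}{156}\right) \left(- \frac{1}{6}\right) = \left(-1 + 69 \cdot \frac{1}{156}\right) \left(- \frac{1}{6}\right) = \left(-1 + \frac{23}{52}\right) \left(- \frac{1}{6}\right) = \left(- \frac{29}{52}\right) \left(- \frac{1}{6}\right) = \frac{29}{312}$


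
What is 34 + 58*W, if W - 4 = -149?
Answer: -8376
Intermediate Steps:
W = -145 (W = 4 - 149 = -145)
34 + 58*W = 34 + 58*(-145) = 34 - 8410 = -8376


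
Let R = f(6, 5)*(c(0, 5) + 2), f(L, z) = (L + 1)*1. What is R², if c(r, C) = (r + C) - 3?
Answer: 784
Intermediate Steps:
c(r, C) = -3 + C + r (c(r, C) = (C + r) - 3 = -3 + C + r)
f(L, z) = 1 + L (f(L, z) = (1 + L)*1 = 1 + L)
R = 28 (R = (1 + 6)*((-3 + 5 + 0) + 2) = 7*(2 + 2) = 7*4 = 28)
R² = 28² = 784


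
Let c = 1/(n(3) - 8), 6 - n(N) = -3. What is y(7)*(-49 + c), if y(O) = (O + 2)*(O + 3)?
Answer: -4320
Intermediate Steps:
n(N) = 9 (n(N) = 6 - 1*(-3) = 6 + 3 = 9)
y(O) = (2 + O)*(3 + O)
c = 1 (c = 1/(9 - 8) = 1/1 = 1)
y(7)*(-49 + c) = (6 + 7² + 5*7)*(-49 + 1) = (6 + 49 + 35)*(-48) = 90*(-48) = -4320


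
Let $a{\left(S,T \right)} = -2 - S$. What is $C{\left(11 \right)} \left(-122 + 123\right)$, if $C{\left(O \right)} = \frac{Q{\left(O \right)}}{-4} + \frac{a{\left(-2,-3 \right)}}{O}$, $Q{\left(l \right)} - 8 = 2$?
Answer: $- \frac{5}{2} \approx -2.5$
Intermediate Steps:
$Q{\left(l \right)} = 10$ ($Q{\left(l \right)} = 8 + 2 = 10$)
$C{\left(O \right)} = - \frac{5}{2}$ ($C{\left(O \right)} = \frac{10}{-4} + \frac{-2 - -2}{O} = 10 \left(- \frac{1}{4}\right) + \frac{-2 + 2}{O} = - \frac{5}{2} + \frac{0}{O} = - \frac{5}{2} + 0 = - \frac{5}{2}$)
$C{\left(11 \right)} \left(-122 + 123\right) = - \frac{5 \left(-122 + 123\right)}{2} = \left(- \frac{5}{2}\right) 1 = - \frac{5}{2}$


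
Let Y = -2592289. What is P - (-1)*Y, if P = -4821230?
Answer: -7413519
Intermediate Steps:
P - (-1)*Y = -4821230 - (-1)*(-2592289) = -4821230 - 1*2592289 = -4821230 - 2592289 = -7413519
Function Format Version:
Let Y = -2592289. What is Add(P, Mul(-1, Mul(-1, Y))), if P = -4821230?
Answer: -7413519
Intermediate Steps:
Add(P, Mul(-1, Mul(-1, Y))) = Add(-4821230, Mul(-1, Mul(-1, -2592289))) = Add(-4821230, Mul(-1, 2592289)) = Add(-4821230, -2592289) = -7413519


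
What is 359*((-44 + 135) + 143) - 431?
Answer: 83575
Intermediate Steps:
359*((-44 + 135) + 143) - 431 = 359*(91 + 143) - 431 = 359*234 - 431 = 84006 - 431 = 83575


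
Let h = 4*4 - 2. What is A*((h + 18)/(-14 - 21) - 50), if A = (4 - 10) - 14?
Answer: 7128/7 ≈ 1018.3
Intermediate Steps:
h = 14 (h = 16 - 2 = 14)
A = -20 (A = -6 - 14 = -20)
A*((h + 18)/(-14 - 21) - 50) = -20*((14 + 18)/(-14 - 21) - 50) = -20*(32/(-35) - 50) = -20*(32*(-1/35) - 50) = -20*(-32/35 - 50) = -20*(-1782/35) = 7128/7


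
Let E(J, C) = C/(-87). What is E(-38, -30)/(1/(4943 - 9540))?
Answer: -45970/29 ≈ -1585.2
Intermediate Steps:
E(J, C) = -C/87 (E(J, C) = C*(-1/87) = -C/87)
E(-38, -30)/(1/(4943 - 9540)) = (-1/87*(-30))/(1/(4943 - 9540)) = 10/(29*(1/(-4597))) = 10/(29*(-1/4597)) = (10/29)*(-4597) = -45970/29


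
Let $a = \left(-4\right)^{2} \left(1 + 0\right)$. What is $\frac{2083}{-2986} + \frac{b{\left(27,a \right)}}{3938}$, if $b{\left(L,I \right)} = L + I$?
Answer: $- \frac{2018614}{2939717} \approx -0.68667$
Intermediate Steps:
$a = 16$ ($a = 16 \cdot 1 = 16$)
$b{\left(L,I \right)} = I + L$
$\frac{2083}{-2986} + \frac{b{\left(27,a \right)}}{3938} = \frac{2083}{-2986} + \frac{16 + 27}{3938} = 2083 \left(- \frac{1}{2986}\right) + 43 \cdot \frac{1}{3938} = - \frac{2083}{2986} + \frac{43}{3938} = - \frac{2018614}{2939717}$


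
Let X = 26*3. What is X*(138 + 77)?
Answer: 16770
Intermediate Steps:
X = 78
X*(138 + 77) = 78*(138 + 77) = 78*215 = 16770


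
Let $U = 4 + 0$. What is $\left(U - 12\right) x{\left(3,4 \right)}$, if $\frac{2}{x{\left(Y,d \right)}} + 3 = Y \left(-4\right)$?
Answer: $\frac{16}{15} \approx 1.0667$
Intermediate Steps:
$x{\left(Y,d \right)} = \frac{2}{-3 - 4 Y}$ ($x{\left(Y,d \right)} = \frac{2}{-3 + Y \left(-4\right)} = \frac{2}{-3 - 4 Y}$)
$U = 4$
$\left(U - 12\right) x{\left(3,4 \right)} = \left(4 - 12\right) \left(- \frac{2}{3 + 4 \cdot 3}\right) = - 8 \left(- \frac{2}{3 + 12}\right) = - 8 \left(- \frac{2}{15}\right) = - 8 \left(\left(-2\right) \frac{1}{15}\right) = \left(-8\right) \left(- \frac{2}{15}\right) = \frac{16}{15}$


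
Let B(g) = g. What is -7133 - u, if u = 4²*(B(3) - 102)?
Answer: -5549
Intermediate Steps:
u = -1584 (u = 4²*(3 - 102) = 16*(-99) = -1584)
-7133 - u = -7133 - 1*(-1584) = -7133 + 1584 = -5549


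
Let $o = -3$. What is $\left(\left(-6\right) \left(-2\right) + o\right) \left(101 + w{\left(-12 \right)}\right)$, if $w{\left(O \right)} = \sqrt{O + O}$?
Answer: $909 + 18 i \sqrt{6} \approx 909.0 + 44.091 i$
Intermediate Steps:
$w{\left(O \right)} = \sqrt{2} \sqrt{O}$ ($w{\left(O \right)} = \sqrt{2 O} = \sqrt{2} \sqrt{O}$)
$\left(\left(-6\right) \left(-2\right) + o\right) \left(101 + w{\left(-12 \right)}\right) = \left(\left(-6\right) \left(-2\right) - 3\right) \left(101 + \sqrt{2} \sqrt{-12}\right) = \left(12 - 3\right) \left(101 + \sqrt{2} \cdot 2 i \sqrt{3}\right) = 9 \left(101 + 2 i \sqrt{6}\right) = 909 + 18 i \sqrt{6}$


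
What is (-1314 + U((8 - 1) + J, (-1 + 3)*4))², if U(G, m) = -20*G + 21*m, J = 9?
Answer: 2149156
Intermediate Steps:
(-1314 + U((8 - 1) + J, (-1 + 3)*4))² = (-1314 + (-20*((8 - 1) + 9) + 21*((-1 + 3)*4)))² = (-1314 + (-20*(7 + 9) + 21*(2*4)))² = (-1314 + (-20*16 + 21*8))² = (-1314 + (-320 + 168))² = (-1314 - 152)² = (-1466)² = 2149156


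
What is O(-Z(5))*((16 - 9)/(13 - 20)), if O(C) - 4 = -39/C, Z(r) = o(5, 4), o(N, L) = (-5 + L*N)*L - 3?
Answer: -89/19 ≈ -4.6842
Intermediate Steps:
o(N, L) = -3 + L*(-5 + L*N) (o(N, L) = L*(-5 + L*N) - 3 = -3 + L*(-5 + L*N))
Z(r) = 57 (Z(r) = -3 - 5*4 + 5*4² = -3 - 20 + 5*16 = -3 - 20 + 80 = 57)
O(C) = 4 - 39/C
O(-Z(5))*((16 - 9)/(13 - 20)) = (4 - 39/((-1*57)))*((16 - 9)/(13 - 20)) = (4 - 39/(-57))*(7/(-7)) = (4 - 39*(-1/57))*(7*(-⅐)) = (4 + 13/19)*(-1) = (89/19)*(-1) = -89/19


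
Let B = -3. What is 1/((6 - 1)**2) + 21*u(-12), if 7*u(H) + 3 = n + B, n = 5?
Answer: -74/25 ≈ -2.9600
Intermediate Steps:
u(H) = -1/7 (u(H) = -3/7 + (5 - 3)/7 = -3/7 + (1/7)*2 = -3/7 + 2/7 = -1/7)
1/((6 - 1)**2) + 21*u(-12) = 1/((6 - 1)**2) + 21*(-1/7) = 1/(5**2) - 3 = 1/25 - 3 = -74/25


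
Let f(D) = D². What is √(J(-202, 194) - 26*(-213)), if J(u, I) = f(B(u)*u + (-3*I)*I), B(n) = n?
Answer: √5198992354 ≈ 72104.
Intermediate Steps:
J(u, I) = (u² - 3*I²)² (J(u, I) = (u*u + (-3*I)*I)² = (u² - 3*I²)²)
√(J(-202, 194) - 26*(-213)) = √((-1*(-202)² + 3*194²)² - 26*(-213)) = √((-1*40804 + 3*37636)² + 5538) = √((-40804 + 112908)² + 5538) = √(72104² + 5538) = √(5198986816 + 5538) = √5198992354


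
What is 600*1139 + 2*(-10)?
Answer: 683380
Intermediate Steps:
600*1139 + 2*(-10) = 683400 - 20 = 683380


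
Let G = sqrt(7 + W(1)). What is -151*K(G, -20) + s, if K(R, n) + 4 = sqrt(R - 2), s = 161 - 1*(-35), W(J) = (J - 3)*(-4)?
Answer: 800 - 151*sqrt(-2 + sqrt(15)) ≈ 593.35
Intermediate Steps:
W(J) = 12 - 4*J (W(J) = (-3 + J)*(-4) = 12 - 4*J)
G = sqrt(15) (G = sqrt(7 + (12 - 4*1)) = sqrt(7 + (12 - 4)) = sqrt(7 + 8) = sqrt(15) ≈ 3.8730)
s = 196 (s = 161 + 35 = 196)
K(R, n) = -4 + sqrt(-2 + R) (K(R, n) = -4 + sqrt(R - 2) = -4 + sqrt(-2 + R))
-151*K(G, -20) + s = -151*(-4 + sqrt(-2 + sqrt(15))) + 196 = (604 - 151*sqrt(-2 + sqrt(15))) + 196 = 800 - 151*sqrt(-2 + sqrt(15))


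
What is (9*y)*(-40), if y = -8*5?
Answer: 14400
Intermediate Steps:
y = -40
(9*y)*(-40) = (9*(-40))*(-40) = -360*(-40) = 14400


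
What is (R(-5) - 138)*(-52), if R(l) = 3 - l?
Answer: 6760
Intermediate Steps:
(R(-5) - 138)*(-52) = ((3 - 1*(-5)) - 138)*(-52) = ((3 + 5) - 138)*(-52) = (8 - 138)*(-52) = -130*(-52) = 6760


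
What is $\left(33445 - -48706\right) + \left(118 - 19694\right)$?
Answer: $62575$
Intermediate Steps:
$\left(33445 - -48706\right) + \left(118 - 19694\right) = \left(33445 + 48706\right) + \left(118 - 19694\right) = 82151 - 19576 = 62575$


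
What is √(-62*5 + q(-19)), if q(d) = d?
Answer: I*√329 ≈ 18.138*I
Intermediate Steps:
√(-62*5 + q(-19)) = √(-62*5 - 19) = √(-310 - 19) = √(-329) = I*√329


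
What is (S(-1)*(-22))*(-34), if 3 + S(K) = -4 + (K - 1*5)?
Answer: -9724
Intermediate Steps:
S(K) = -12 + K (S(K) = -3 + (-4 + (K - 1*5)) = -3 + (-4 + (K - 5)) = -3 + (-4 + (-5 + K)) = -3 + (-9 + K) = -12 + K)
(S(-1)*(-22))*(-34) = ((-12 - 1)*(-22))*(-34) = -13*(-22)*(-34) = 286*(-34) = -9724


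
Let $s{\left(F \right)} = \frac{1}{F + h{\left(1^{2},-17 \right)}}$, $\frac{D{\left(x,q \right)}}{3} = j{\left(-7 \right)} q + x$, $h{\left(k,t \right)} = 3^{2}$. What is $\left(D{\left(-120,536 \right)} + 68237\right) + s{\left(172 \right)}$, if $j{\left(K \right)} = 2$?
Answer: $\frac{12867834}{181} \approx 71093.0$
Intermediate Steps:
$h{\left(k,t \right)} = 9$
$D{\left(x,q \right)} = 3 x + 6 q$ ($D{\left(x,q \right)} = 3 \left(2 q + x\right) = 3 \left(x + 2 q\right) = 3 x + 6 q$)
$s{\left(F \right)} = \frac{1}{9 + F}$ ($s{\left(F \right)} = \frac{1}{F + 9} = \frac{1}{9 + F}$)
$\left(D{\left(-120,536 \right)} + 68237\right) + s{\left(172 \right)} = \left(\left(3 \left(-120\right) + 6 \cdot 536\right) + 68237\right) + \frac{1}{9 + 172} = \left(\left(-360 + 3216\right) + 68237\right) + \frac{1}{181} = \left(2856 + 68237\right) + \frac{1}{181} = 71093 + \frac{1}{181} = \frac{12867834}{181}$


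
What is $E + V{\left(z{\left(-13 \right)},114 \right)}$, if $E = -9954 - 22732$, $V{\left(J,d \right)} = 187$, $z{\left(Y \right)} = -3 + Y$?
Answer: $-32499$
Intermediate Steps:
$E = -32686$ ($E = -9954 - 22732 = -32686$)
$E + V{\left(z{\left(-13 \right)},114 \right)} = -32686 + 187 = -32499$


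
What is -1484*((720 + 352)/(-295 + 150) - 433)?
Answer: 94763788/145 ≈ 6.5354e+5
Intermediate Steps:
-1484*((720 + 352)/(-295 + 150) - 433) = -1484*(1072/(-145) - 433) = -1484*(1072*(-1/145) - 433) = -1484*(-1072/145 - 433) = -1484*(-63857/145) = 94763788/145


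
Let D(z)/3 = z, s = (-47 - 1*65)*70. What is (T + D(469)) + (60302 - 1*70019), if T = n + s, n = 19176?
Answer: 3026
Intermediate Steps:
s = -7840 (s = (-47 - 65)*70 = -112*70 = -7840)
D(z) = 3*z
T = 11336 (T = 19176 - 7840 = 11336)
(T + D(469)) + (60302 - 1*70019) = (11336 + 3*469) + (60302 - 1*70019) = (11336 + 1407) + (60302 - 70019) = 12743 - 9717 = 3026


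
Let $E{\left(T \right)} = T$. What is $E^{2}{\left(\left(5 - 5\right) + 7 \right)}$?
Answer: $49$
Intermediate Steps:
$E^{2}{\left(\left(5 - 5\right) + 7 \right)} = \left(\left(5 - 5\right) + 7\right)^{2} = \left(0 + 7\right)^{2} = 7^{2} = 49$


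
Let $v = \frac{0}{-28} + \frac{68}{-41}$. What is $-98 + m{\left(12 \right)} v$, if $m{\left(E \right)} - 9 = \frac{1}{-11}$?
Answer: $- \frac{50862}{451} \approx -112.78$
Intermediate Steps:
$m{\left(E \right)} = \frac{98}{11}$ ($m{\left(E \right)} = 9 + \frac{1}{-11} = 9 - \frac{1}{11} = \frac{98}{11}$)
$v = - \frac{68}{41}$ ($v = 0 \left(- \frac{1}{28}\right) + 68 \left(- \frac{1}{41}\right) = 0 - \frac{68}{41} = - \frac{68}{41} \approx -1.6585$)
$-98 + m{\left(12 \right)} v = -98 + \frac{98}{11} \left(- \frac{68}{41}\right) = -98 - \frac{6664}{451} = - \frac{50862}{451}$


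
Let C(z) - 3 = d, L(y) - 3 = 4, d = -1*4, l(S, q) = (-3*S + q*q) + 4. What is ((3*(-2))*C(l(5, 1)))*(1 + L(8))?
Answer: 48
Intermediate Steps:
l(S, q) = 4 + q² - 3*S (l(S, q) = (-3*S + q²) + 4 = (q² - 3*S) + 4 = 4 + q² - 3*S)
d = -4
L(y) = 7 (L(y) = 3 + 4 = 7)
C(z) = -1 (C(z) = 3 - 4 = -1)
((3*(-2))*C(l(5, 1)))*(1 + L(8)) = ((3*(-2))*(-1))*(1 + 7) = -6*(-1)*8 = 6*8 = 48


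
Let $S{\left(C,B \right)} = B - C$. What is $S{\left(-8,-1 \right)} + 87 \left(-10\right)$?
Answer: $-863$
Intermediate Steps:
$S{\left(-8,-1 \right)} + 87 \left(-10\right) = \left(-1 - -8\right) + 87 \left(-10\right) = \left(-1 + 8\right) - 870 = 7 - 870 = -863$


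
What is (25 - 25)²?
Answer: 0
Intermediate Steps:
(25 - 25)² = 0² = 0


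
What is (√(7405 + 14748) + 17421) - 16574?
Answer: 847 + √22153 ≈ 995.84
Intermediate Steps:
(√(7405 + 14748) + 17421) - 16574 = (√22153 + 17421) - 16574 = (17421 + √22153) - 16574 = 847 + √22153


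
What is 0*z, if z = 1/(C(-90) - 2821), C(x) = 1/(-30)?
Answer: 0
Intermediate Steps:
C(x) = -1/30
z = -30/84631 (z = 1/(-1/30 - 2821) = 1/(-84631/30) = -30/84631 ≈ -0.00035448)
0*z = 0*(-30/84631) = 0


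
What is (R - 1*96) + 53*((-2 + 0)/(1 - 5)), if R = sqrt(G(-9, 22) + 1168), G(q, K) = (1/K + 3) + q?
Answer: -139/2 + sqrt(562430)/22 ≈ -35.411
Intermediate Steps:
G(q, K) = 3 + q + 1/K (G(q, K) = (3 + 1/K) + q = 3 + q + 1/K)
R = sqrt(562430)/22 (R = sqrt((3 - 9 + 1/22) + 1168) = sqrt(-131/22 + 1168) = sqrt(25565/22) = sqrt(562430)/22 ≈ 34.089)
(R - 1*96) + 53*((-2 + 0)/(1 - 5)) = (sqrt(562430)/22 - 1*96) + 53*((-2 + 0)/(1 - 5)) = (sqrt(562430)/22 - 96) + 53*(-2/(-4)) = (-96 + sqrt(562430)/22) + 53*(-2*(-1/4)) = (-96 + sqrt(562430)/22) + 53*(1/2) = (-96 + sqrt(562430)/22) + 53/2 = -139/2 + sqrt(562430)/22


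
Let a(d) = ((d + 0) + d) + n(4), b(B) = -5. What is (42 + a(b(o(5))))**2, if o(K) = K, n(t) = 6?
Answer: 1444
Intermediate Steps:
a(d) = 6 + 2*d (a(d) = ((d + 0) + d) + 6 = (d + d) + 6 = 2*d + 6 = 6 + 2*d)
(42 + a(b(o(5))))**2 = (42 + (6 + 2*(-5)))**2 = (42 + (6 - 10))**2 = (42 - 4)**2 = 38**2 = 1444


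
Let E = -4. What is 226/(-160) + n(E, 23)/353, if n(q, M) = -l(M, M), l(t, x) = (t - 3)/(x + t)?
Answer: -918247/649520 ≈ -1.4137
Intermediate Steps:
l(t, x) = (-3 + t)/(t + x)
n(q, M) = -(-3 + M)/(2*M) (n(q, M) = -(-3 + M)/(M + M) = -(-3 + M)/(2*M))
226/(-160) + n(E, 23)/353 = 226/(-160) + ((½)*(3 - 1*23)/23)/353 = 226*(-1/160) + ((½)*(1/23)*(3 - 23))*(1/353) = -113/80 + ((½)*(1/23)*(-20))*(1/353) = -113/80 - 10/23*1/353 = -113/80 - 10/8119 = -918247/649520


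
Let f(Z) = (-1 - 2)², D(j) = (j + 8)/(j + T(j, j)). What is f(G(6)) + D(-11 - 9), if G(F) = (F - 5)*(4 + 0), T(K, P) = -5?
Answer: 237/25 ≈ 9.4800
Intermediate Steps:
D(j) = (8 + j)/(-5 + j) (D(j) = (j + 8)/(j - 5) = (8 + j)/(-5 + j))
G(F) = -20 + 4*F (G(F) = (-5 + F)*4 = -20 + 4*F)
f(Z) = 9 (f(Z) = (-3)² = 9)
f(G(6)) + D(-11 - 9) = 9 + (8 + (-11 - 9))/(-5 + (-11 - 9)) = 9 + (8 - 20)/(-5 - 20) = 9 - 12/(-25) = 9 - 1/25*(-12) = 9 + 12/25 = 237/25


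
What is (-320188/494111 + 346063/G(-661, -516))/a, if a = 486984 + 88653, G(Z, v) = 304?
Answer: 170896197841/86466286406928 ≈ 0.0019764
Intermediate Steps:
a = 575637
(-320188/494111 + 346063/G(-661, -516))/a = (-320188/494111 + 346063/304)/575637 = (-320188*1/494111 + 346063*(1/304))*(1/575637) = (-320188/494111 + 346063/304)*(1/575637) = (170896197841/150209744)*(1/575637) = 170896197841/86466286406928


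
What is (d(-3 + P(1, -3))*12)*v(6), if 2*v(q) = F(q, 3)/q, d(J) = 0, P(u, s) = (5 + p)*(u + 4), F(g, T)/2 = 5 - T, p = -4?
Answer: 0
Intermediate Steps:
F(g, T) = 10 - 2*T (F(g, T) = 2*(5 - T) = 10 - 2*T)
P(u, s) = 4 + u (P(u, s) = (5 - 4)*(u + 4) = 1*(4 + u) = 4 + u)
v(q) = 2/q (v(q) = ((10 - 2*3)/q)/2 = ((10 - 6)/q)/2 = (4/q)/2 = 2/q)
(d(-3 + P(1, -3))*12)*v(6) = (0*12)*(2/6) = 0*(2*(⅙)) = 0*(⅓) = 0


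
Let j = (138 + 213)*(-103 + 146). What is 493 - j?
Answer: -14600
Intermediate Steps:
j = 15093 (j = 351*43 = 15093)
493 - j = 493 - 1*15093 = 493 - 15093 = -14600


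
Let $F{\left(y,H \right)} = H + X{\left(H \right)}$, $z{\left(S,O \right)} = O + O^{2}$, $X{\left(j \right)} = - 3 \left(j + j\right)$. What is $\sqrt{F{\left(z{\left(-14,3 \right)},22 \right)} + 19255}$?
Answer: $\sqrt{19145} \approx 138.37$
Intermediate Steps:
$X{\left(j \right)} = - 6 j$ ($X{\left(j \right)} = - 3 \cdot 2 j = - 6 j$)
$F{\left(y,H \right)} = - 5 H$ ($F{\left(y,H \right)} = H - 6 H = - 5 H$)
$\sqrt{F{\left(z{\left(-14,3 \right)},22 \right)} + 19255} = \sqrt{\left(-5\right) 22 + 19255} = \sqrt{-110 + 19255} = \sqrt{19145}$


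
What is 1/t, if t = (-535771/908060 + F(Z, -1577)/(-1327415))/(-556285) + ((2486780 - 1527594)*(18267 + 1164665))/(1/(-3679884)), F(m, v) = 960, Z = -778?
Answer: -134106124327379300/559944975314955075609273378259582487 ≈ -2.3950e-19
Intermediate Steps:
t = -559944975314955075609273378259582487/134106124327379300 (t = (-535771/908060 + 960/(-1327415))/(-556285) + ((2486780 - 1527594)*(18267 + 1164665))/(1/(-3679884)) = (-535771*1/908060 + 960*(-1/1327415))*(-1/556285) + (959186*1182932)/(-1/3679884) = (-535771/908060 - 192/265483)*(-1/556285) + 1134651813352*(-3679884) = -142412439913/241074492980*(-1/556285) - 4175387053525011168 = 142412439913/134106124327379300 - 4175387053525011168 = -559944975314955075609273378259582487/134106124327379300 ≈ -4.1754e+18)
1/t = 1/(-559944975314955075609273378259582487/134106124327379300) = -134106124327379300/559944975314955075609273378259582487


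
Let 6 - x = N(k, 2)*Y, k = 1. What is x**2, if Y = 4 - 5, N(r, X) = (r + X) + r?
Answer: 100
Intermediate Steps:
N(r, X) = X + 2*r (N(r, X) = (X + r) + r = X + 2*r)
Y = -1
x = 10 (x = 6 - (2 + 2*1)*(-1) = 6 - (2 + 2)*(-1) = 6 - 4*(-1) = 6 - 1*(-4) = 6 + 4 = 10)
x**2 = 10**2 = 100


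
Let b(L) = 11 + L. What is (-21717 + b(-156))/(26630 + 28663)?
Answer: -21862/55293 ≈ -0.39538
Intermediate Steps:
(-21717 + b(-156))/(26630 + 28663) = (-21717 + (11 - 156))/(26630 + 28663) = (-21717 - 145)/55293 = -21862*1/55293 = -21862/55293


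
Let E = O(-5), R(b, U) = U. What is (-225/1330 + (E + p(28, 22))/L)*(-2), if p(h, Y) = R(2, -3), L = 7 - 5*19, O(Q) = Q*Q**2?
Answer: -3761/1463 ≈ -2.5707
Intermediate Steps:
O(Q) = Q**3
E = -125 (E = (-5)**3 = -125)
L = -88 (L = 7 - 95 = -88)
p(h, Y) = -3
(-225/1330 + (E + p(28, 22))/L)*(-2) = (-225/1330 + (-125 - 3)/(-88))*(-2) = (-225*1/1330 - 128*(-1/88))*(-2) = (-45/266 + 16/11)*(-2) = (3761/2926)*(-2) = -3761/1463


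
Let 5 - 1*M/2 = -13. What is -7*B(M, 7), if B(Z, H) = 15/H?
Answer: -15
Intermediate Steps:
M = 36 (M = 10 - 2*(-13) = 10 + 26 = 36)
-7*B(M, 7) = -105/7 = -7*15/7 = -15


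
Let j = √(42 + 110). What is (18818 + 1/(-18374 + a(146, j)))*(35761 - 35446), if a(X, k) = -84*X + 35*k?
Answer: 2781561644151255/469250422 - 11025*√38/469250422 ≈ 5.9277e+6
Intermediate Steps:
j = 2*√38 (j = √152 = 2*√38 ≈ 12.329)
(18818 + 1/(-18374 + a(146, j)))*(35761 - 35446) = (18818 + 1/(-18374 + (-84*146 + 35*(2*√38))))*(35761 - 35446) = (18818 + 1/(-18374 + (-12264 + 70*√38)))*315 = (18818 + 1/(-30638 + 70*√38))*315 = 5927670 + 315/(-30638 + 70*√38)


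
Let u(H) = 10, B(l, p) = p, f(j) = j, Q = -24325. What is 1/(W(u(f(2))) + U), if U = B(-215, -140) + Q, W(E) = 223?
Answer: -1/24242 ≈ -4.1251e-5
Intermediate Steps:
U = -24465 (U = -140 - 24325 = -24465)
1/(W(u(f(2))) + U) = 1/(223 - 24465) = 1/(-24242) = -1/24242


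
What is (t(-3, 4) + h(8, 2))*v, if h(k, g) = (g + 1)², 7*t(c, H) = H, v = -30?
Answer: -2010/7 ≈ -287.14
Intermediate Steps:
t(c, H) = H/7
h(k, g) = (1 + g)²
(t(-3, 4) + h(8, 2))*v = ((⅐)*4 + (1 + 2)²)*(-30) = (4/7 + 3²)*(-30) = (4/7 + 9)*(-30) = (67/7)*(-30) = -2010/7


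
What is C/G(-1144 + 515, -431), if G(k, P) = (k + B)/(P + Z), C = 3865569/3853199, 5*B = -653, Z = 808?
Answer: -2428865855/4878149934 ≈ -0.49791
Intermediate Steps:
B = -653/5 (B = (⅕)*(-653) = -653/5 ≈ -130.60)
C = 3865569/3853199 (C = 3865569*(1/3853199) = 3865569/3853199 ≈ 1.0032)
G(k, P) = (-653/5 + k)/(808 + P) (G(k, P) = (k - 653/5)/(P + 808) = (-653/5 + k)/(808 + P))
C/G(-1144 + 515, -431) = 3865569/(3853199*(((-653/5 + (-1144 + 515))/(808 - 431)))) = 3865569/(3853199*(((-653/5 - 629)/377))) = 3865569/(3853199*(((1/377)*(-3798/5)))) = 3865569/(3853199*(-3798/1885)) = (3865569/3853199)*(-1885/3798) = -2428865855/4878149934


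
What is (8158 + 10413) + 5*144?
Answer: 19291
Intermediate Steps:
(8158 + 10413) + 5*144 = 18571 + 720 = 19291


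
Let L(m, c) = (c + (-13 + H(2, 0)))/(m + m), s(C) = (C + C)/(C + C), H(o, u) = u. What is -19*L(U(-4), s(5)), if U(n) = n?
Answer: -57/2 ≈ -28.500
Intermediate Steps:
s(C) = 1 (s(C) = (2*C)/((2*C)) = (2*C)*(1/(2*C)) = 1)
L(m, c) = (-13 + c)/(2*m) (L(m, c) = (c + (-13 + 0))/(m + m) = (c - 13)/((2*m)) = (-13 + c)*(1/(2*m)) = (-13 + c)/(2*m))
-19*L(U(-4), s(5)) = -19*(-13 + 1)/(2*(-4)) = -19*(-1)*(-12)/(2*4) = -19*3/2 = -57/2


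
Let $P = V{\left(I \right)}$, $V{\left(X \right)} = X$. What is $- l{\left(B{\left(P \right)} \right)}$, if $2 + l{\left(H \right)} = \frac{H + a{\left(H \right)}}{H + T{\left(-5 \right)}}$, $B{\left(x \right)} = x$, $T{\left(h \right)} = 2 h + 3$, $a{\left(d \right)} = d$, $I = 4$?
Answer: $\frac{14}{3} \approx 4.6667$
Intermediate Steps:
$T{\left(h \right)} = 3 + 2 h$
$P = 4$
$l{\left(H \right)} = -2 + \frac{2 H}{-7 + H}$ ($l{\left(H \right)} = -2 + \frac{H + H}{H + \left(3 + 2 \left(-5\right)\right)} = -2 + \frac{2 H}{H + \left(3 - 10\right)} = -2 + \frac{2 H}{H - 7} = -2 + \frac{2 H}{-7 + H}$)
$- l{\left(B{\left(P \right)} \right)} = - \frac{14}{-7 + 4} = - \frac{14}{-3} = - \frac{14 \left(-1\right)}{3} = \left(-1\right) \left(- \frac{14}{3}\right) = \frac{14}{3}$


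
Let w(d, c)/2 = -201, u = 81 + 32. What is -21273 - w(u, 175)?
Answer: -20871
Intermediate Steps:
u = 113
w(d, c) = -402 (w(d, c) = 2*(-201) = -402)
-21273 - w(u, 175) = -21273 - 1*(-402) = -21273 + 402 = -20871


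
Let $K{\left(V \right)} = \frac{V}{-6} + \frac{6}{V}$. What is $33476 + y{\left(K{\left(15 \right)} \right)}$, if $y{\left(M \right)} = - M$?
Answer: $\frac{334781}{10} \approx 33478.0$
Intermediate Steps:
$K{\left(V \right)} = \frac{6}{V} - \frac{V}{6}$ ($K{\left(V \right)} = V \left(- \frac{1}{6}\right) + \frac{6}{V} = - \frac{V}{6} + \frac{6}{V} = \frac{6}{V} - \frac{V}{6}$)
$33476 + y{\left(K{\left(15 \right)} \right)} = 33476 - \left(\frac{6}{15} - \frac{5}{2}\right) = 33476 - \left(6 \cdot \frac{1}{15} - \frac{5}{2}\right) = 33476 - \left(\frac{2}{5} - \frac{5}{2}\right) = 33476 - - \frac{21}{10} = 33476 + \frac{21}{10} = \frac{334781}{10}$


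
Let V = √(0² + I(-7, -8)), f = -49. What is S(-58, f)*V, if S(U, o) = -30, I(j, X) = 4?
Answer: -60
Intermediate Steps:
V = 2 (V = √(0² + 4) = √(0 + 4) = √4 = 2)
S(-58, f)*V = -30*2 = -60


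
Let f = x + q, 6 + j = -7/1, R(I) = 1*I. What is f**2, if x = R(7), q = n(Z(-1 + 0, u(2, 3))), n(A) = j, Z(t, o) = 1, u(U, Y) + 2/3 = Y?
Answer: 36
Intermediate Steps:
R(I) = I
u(U, Y) = -2/3 + Y
j = -13 (j = -6 - 7/1 = -6 - 7*1 = -6 - 7 = -13)
n(A) = -13
q = -13
x = 7
f = -6 (f = 7 - 13 = -6)
f**2 = (-6)**2 = 36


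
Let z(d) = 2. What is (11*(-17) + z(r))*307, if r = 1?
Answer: -56795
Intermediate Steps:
(11*(-17) + z(r))*307 = (11*(-17) + 2)*307 = (-187 + 2)*307 = -185*307 = -56795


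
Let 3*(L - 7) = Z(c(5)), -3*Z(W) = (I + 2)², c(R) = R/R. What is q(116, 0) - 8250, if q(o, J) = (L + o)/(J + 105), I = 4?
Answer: -123733/15 ≈ -8248.9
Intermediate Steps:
c(R) = 1
Z(W) = -12 (Z(W) = -(4 + 2)²/3 = -⅓*6² = -⅓*36 = -12)
L = 3 (L = 7 + (⅓)*(-12) = 7 - 4 = 3)
q(o, J) = (3 + o)/(105 + J) (q(o, J) = (3 + o)/(J + 105) = (3 + o)/(105 + J))
q(116, 0) - 8250 = (3 + 116)/(105 + 0) - 8250 = 119/105 - 8250 = (1/105)*119 - 8250 = 17/15 - 8250 = -123733/15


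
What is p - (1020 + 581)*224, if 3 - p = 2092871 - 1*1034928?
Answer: -1416564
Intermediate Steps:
p = -1057940 (p = 3 - (2092871 - 1*1034928) = 3 - (2092871 - 1034928) = 3 - 1*1057943 = 3 - 1057943 = -1057940)
p - (1020 + 581)*224 = -1057940 - (1020 + 581)*224 = -1057940 - 1601*224 = -1057940 - 1*358624 = -1057940 - 358624 = -1416564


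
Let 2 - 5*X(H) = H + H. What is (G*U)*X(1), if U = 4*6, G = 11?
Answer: 0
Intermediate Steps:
X(H) = ⅖ - 2*H/5 (X(H) = ⅖ - (H + H)/5 = ⅖ - 2*H/5)
U = 24
(G*U)*X(1) = (11*24)*(⅖ - ⅖*1) = 264*(⅖ - ⅖) = 264*0 = 0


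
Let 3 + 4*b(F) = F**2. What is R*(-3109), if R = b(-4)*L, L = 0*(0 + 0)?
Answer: 0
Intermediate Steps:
b(F) = -3/4 + F**2/4
L = 0 (L = 0*0 = 0)
R = 0 (R = (-3/4 + (1/4)*(-4)**2)*0 = (-3/4 + (1/4)*16)*0 = (-3/4 + 4)*0 = (13/4)*0 = 0)
R*(-3109) = 0*(-3109) = 0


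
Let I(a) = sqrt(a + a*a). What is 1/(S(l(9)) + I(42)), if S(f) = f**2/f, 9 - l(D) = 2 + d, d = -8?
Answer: -5/527 + sqrt(1806)/1581 ≈ 0.017392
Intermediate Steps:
I(a) = sqrt(a + a**2)
l(D) = 15 (l(D) = 9 - (2 - 8) = 9 - 1*(-6) = 9 + 6 = 15)
S(f) = f
1/(S(l(9)) + I(42)) = 1/(15 + sqrt(42*(1 + 42))) = 1/(15 + sqrt(42*43)) = 1/(15 + sqrt(1806))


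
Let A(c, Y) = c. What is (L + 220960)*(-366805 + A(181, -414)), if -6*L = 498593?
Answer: -50543212368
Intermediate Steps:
L = -498593/6 (L = -⅙*498593 = -498593/6 ≈ -83099.)
(L + 220960)*(-366805 + A(181, -414)) = (-498593/6 + 220960)*(-366805 + 181) = (827167/6)*(-366624) = -50543212368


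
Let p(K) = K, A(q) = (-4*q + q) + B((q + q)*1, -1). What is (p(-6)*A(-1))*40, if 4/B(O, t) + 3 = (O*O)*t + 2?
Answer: -528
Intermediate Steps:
B(O, t) = 4/(-1 + t*O**2) (B(O, t) = 4/(-3 + ((O*O)*t + 2)) = 4/(-3 + (O**2*t + 2)) = 4/(-3 + (t*O**2 + 2)) = 4/(-3 + (2 + t*O**2)) = 4/(-1 + t*O**2))
A(q) = -3*q + 4/(-1 - 4*q**2) (A(q) = (-4*q + q) + 4/(-1 - ((q + q)*1)**2) = -3*q + 4/(-1 - ((2*q)*1)**2) = -3*q + 4/(-1 - (2*q)**2) = -3*q + 4/(-1 - 4*q**2))
(p(-6)*A(-1))*40 = -6*(-4 - 12*(-1)**3 - 3*(-1))/(1 + 4*(-1)**2)*40 = -6*(-4 - 12*(-1) + 3)/(1 + 4*1)*40 = -6*(-4 + 12 + 3)/(1 + 4)*40 = -6*11/5*40 = -66/5*40 = -528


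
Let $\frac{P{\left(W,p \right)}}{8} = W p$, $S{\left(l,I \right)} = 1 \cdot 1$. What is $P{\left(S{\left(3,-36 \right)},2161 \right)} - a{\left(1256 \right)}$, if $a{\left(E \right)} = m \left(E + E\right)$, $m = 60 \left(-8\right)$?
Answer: $1223048$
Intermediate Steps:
$S{\left(l,I \right)} = 1$
$m = -480$
$a{\left(E \right)} = - 960 E$ ($a{\left(E \right)} = - 480 \left(E + E\right) = - 480 \cdot 2 E = - 960 E$)
$P{\left(W,p \right)} = 8 W p$
$P{\left(S{\left(3,-36 \right)},2161 \right)} - a{\left(1256 \right)} = 8 \cdot 1 \cdot 2161 - \left(-960\right) 1256 = 17288 - -1205760 = 17288 + 1205760 = 1223048$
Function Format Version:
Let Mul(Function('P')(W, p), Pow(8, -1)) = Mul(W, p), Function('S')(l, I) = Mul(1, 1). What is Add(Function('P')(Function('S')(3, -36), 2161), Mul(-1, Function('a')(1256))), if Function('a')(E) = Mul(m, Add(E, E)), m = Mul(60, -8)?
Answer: 1223048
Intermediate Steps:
Function('S')(l, I) = 1
m = -480
Function('a')(E) = Mul(-960, E) (Function('a')(E) = Mul(-480, Add(E, E)) = Mul(-480, Mul(2, E)) = Mul(-960, E))
Function('P')(W, p) = Mul(8, W, p) (Function('P')(W, p) = Mul(8, Mul(W, p)) = Mul(8, W, p))
Add(Function('P')(Function('S')(3, -36), 2161), Mul(-1, Function('a')(1256))) = Add(Mul(8, 1, 2161), Mul(-1, Mul(-960, 1256))) = Add(17288, Mul(-1, -1205760)) = Add(17288, 1205760) = 1223048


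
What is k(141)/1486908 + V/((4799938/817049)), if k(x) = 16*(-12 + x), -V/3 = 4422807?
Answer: -1343291286308430425/594755517642 ≈ -2.2586e+6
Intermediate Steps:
V = -13268421 (V = -3*4422807 = -13268421)
k(x) = -192 + 16*x
k(141)/1486908 + V/((4799938/817049)) = (-192 + 16*141)/1486908 - 13268421/(4799938/817049) = (-192 + 2256)*(1/1486908) - 13268421/(4799938*(1/817049)) = 2064*(1/1486908) - 13268421/4799938/817049 = 172/123909 - 13268421*817049/4799938 = 172/123909 - 10840950109629/4799938 = -1343291286308430425/594755517642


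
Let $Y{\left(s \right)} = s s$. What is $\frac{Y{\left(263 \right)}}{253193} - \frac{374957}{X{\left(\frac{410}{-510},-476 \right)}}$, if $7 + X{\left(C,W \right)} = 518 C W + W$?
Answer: $- \frac{243777374768}{150197885495} \approx -1.623$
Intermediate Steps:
$X{\left(C,W \right)} = -7 + W + 518 C W$ ($X{\left(C,W \right)} = -7 + \left(518 C W + W\right) = -7 + \left(W + 518 C W\right) = -7 + W + 518 C W$)
$Y{\left(s \right)} = s^{2}$
$\frac{Y{\left(263 \right)}}{253193} - \frac{374957}{X{\left(\frac{410}{-510},-476 \right)}} = \frac{263^{2}}{253193} - \frac{374957}{-7 - 476 + 518 \frac{410}{-510} \left(-476\right)} = 69169 \cdot \frac{1}{253193} - \frac{374957}{-7 - 476 + 518 \cdot 410 \left(- \frac{1}{510}\right) \left(-476\right)} = \frac{69169}{253193} - \frac{374957}{-7 - 476 + 518 \left(- \frac{41}{51}\right) \left(-476\right)} = \frac{69169}{253193} - \frac{374957}{-7 - 476 + \frac{594664}{3}} = \frac{69169}{253193} - \frac{374957}{\frac{593215}{3}} = \frac{69169}{253193} - \frac{1124871}{593215} = - \frac{243777374768}{150197885495}$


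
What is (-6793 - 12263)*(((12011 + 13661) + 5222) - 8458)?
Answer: -427540416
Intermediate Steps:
(-6793 - 12263)*(((12011 + 13661) + 5222) - 8458) = -19056*((25672 + 5222) - 8458) = -19056*(30894 - 8458) = -19056*22436 = -427540416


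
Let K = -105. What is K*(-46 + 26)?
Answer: 2100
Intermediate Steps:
K*(-46 + 26) = -105*(-46 + 26) = -105*(-20) = 2100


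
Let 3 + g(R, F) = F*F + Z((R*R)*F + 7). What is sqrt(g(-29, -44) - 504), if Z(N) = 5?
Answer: sqrt(1434) ≈ 37.868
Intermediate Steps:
g(R, F) = 2 + F**2 (g(R, F) = -3 + (F*F + 5) = -3 + (F**2 + 5) = -3 + (5 + F**2) = 2 + F**2)
sqrt(g(-29, -44) - 504) = sqrt((2 + (-44)**2) - 504) = sqrt((2 + 1936) - 504) = sqrt(1938 - 504) = sqrt(1434)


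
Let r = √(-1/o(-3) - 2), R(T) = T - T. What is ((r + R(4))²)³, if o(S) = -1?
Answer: -1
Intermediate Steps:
R(T) = 0
r = I (r = √(-1/(-1) - 2) = √(-1*(-1) - 2) = √(1 - 2) = √(-1) = I ≈ 1.0*I)
((r + R(4))²)³ = ((I + 0)²)³ = (I²)³ = (-1)³ = -1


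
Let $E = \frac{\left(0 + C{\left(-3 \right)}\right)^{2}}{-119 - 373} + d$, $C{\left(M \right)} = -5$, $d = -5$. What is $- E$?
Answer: $\frac{2485}{492} \approx 5.0508$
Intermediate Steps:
$E = - \frac{2485}{492}$ ($E = \frac{\left(0 - 5\right)^{2}}{-119 - 373} - 5 = \frac{\left(-5\right)^{2}}{-119 - 373} - 5 = \frac{25}{-119 - 373} - 5 = \frac{25}{-492} - 5 = 25 \left(- \frac{1}{492}\right) - 5 = - \frac{25}{492} - 5 = - \frac{2485}{492} \approx -5.0508$)
$- E = \left(-1\right) \left(- \frac{2485}{492}\right) = \frac{2485}{492}$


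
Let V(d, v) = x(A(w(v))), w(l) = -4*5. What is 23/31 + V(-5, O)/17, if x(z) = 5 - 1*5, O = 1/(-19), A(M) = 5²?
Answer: 23/31 ≈ 0.74194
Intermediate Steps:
w(l) = -20
A(M) = 25
O = -1/19 ≈ -0.052632
x(z) = 0 (x(z) = 5 - 5 = 0)
V(d, v) = 0
23/31 + V(-5, O)/17 = 23/31 + 0/17 = 23*(1/31) + 0*(1/17) = 23/31 + 0 = 23/31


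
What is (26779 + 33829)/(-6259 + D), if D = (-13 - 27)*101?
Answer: -60608/10299 ≈ -5.8848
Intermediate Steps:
D = -4040 (D = -40*101 = -4040)
(26779 + 33829)/(-6259 + D) = (26779 + 33829)/(-6259 - 4040) = 60608/(-10299) = 60608*(-1/10299) = -60608/10299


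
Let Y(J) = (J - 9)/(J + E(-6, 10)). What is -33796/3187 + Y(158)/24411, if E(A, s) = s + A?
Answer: -133648578409/12603252834 ≈ -10.604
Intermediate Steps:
E(A, s) = A + s
Y(J) = (-9 + J)/(4 + J) (Y(J) = (J - 9)/(J + (-6 + 10)) = (-9 + J)/(J + 4) = (-9 + J)/(4 + J))
-33796/3187 + Y(158)/24411 = -33796/3187 + ((-9 + 158)/(4 + 158))/24411 = -33796*1/3187 + (149/162)*(1/24411) = -33796/3187 + ((1/162)*149)*(1/24411) = -33796/3187 + (149/162)*(1/24411) = -33796/3187 + 149/3954582 = -133648578409/12603252834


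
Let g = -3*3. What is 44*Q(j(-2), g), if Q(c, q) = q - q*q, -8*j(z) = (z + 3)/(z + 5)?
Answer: -3960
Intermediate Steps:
j(z) = -(3 + z)/(8*(5 + z)) (j(z) = -(z + 3)/(8*(z + 5)) = -(3 + z)/(8*(5 + z)))
g = -9
Q(c, q) = q - q**2
44*Q(j(-2), g) = 44*(-9*(1 - 1*(-9))) = 44*(-9*(1 + 9)) = 44*(-9*10) = 44*(-90) = -3960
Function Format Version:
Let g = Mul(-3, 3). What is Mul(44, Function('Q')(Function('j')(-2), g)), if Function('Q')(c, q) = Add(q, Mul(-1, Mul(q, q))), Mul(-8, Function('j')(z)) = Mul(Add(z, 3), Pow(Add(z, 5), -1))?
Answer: -3960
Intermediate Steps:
Function('j')(z) = Mul(Rational(-1, 8), Pow(Add(5, z), -1), Add(3, z)) (Function('j')(z) = Mul(Rational(-1, 8), Mul(Add(z, 3), Pow(Add(z, 5), -1))) = Mul(Rational(-1, 8), Mul(Add(3, z), Pow(Add(5, z), -1))) = Mul(Rational(-1, 8), Mul(Pow(Add(5, z), -1), Add(3, z))) = Mul(Rational(-1, 8), Pow(Add(5, z), -1), Add(3, z)))
g = -9
Function('Q')(c, q) = Add(q, Mul(-1, Pow(q, 2)))
Mul(44, Function('Q')(Function('j')(-2), g)) = Mul(44, Mul(-9, Add(1, Mul(-1, -9)))) = Mul(44, Mul(-9, Add(1, 9))) = Mul(44, Mul(-9, 10)) = Mul(44, -90) = -3960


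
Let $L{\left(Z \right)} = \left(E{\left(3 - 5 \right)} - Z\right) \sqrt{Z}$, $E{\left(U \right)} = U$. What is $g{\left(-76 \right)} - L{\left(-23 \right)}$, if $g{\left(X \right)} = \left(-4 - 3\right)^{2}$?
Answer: $49 - 21 i \sqrt{23} \approx 49.0 - 100.71 i$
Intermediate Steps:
$g{\left(X \right)} = 49$ ($g{\left(X \right)} = \left(-7\right)^{2} = 49$)
$L{\left(Z \right)} = \sqrt{Z} \left(-2 - Z\right)$ ($L{\left(Z \right)} = \left(\left(3 - 5\right) - Z\right) \sqrt{Z} = \left(-2 - Z\right) \sqrt{Z} = \sqrt{Z} \left(-2 - Z\right)$)
$g{\left(-76 \right)} - L{\left(-23 \right)} = 49 - \sqrt{-23} \left(-2 - -23\right) = 49 - i \sqrt{23} \left(-2 + 23\right) = 49 - i \sqrt{23} \cdot 21 = 49 - 21 i \sqrt{23}$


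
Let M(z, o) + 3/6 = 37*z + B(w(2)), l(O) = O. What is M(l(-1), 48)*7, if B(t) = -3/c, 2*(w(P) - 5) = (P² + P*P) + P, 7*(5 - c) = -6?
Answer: -21819/82 ≈ -266.09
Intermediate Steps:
c = 41/7 (c = 5 - ⅐*(-6) = 5 + 6/7 = 41/7 ≈ 5.8571)
w(P) = 5 + P² + P/2 (w(P) = 5 + ((P² + P*P) + P)/2 = 5 + ((P² + P²) + P)/2 = 5 + (2*P² + P)/2 = 5 + (P + 2*P²)/2 = 5 + (P² + P/2) = 5 + P² + P/2)
B(t) = -21/41 (B(t) = -3/41/7 = -3*7/41 = -21/41)
M(z, o) = -83/82 + 37*z (M(z, o) = -½ + (37*z - 21/41) = -½ + (-21/41 + 37*z) = -83/82 + 37*z)
M(l(-1), 48)*7 = (-83/82 + 37*(-1))*7 = (-83/82 - 37)*7 = -3117/82*7 = -21819/82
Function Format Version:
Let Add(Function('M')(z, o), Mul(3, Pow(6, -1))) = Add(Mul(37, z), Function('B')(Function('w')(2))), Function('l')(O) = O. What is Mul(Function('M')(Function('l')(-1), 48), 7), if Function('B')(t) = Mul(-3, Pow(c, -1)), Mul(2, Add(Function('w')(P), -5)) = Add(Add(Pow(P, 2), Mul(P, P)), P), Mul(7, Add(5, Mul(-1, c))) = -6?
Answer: Rational(-21819, 82) ≈ -266.09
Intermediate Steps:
c = Rational(41, 7) (c = Add(5, Mul(Rational(-1, 7), -6)) = Add(5, Rational(6, 7)) = Rational(41, 7) ≈ 5.8571)
Function('w')(P) = Add(5, Pow(P, 2), Mul(Rational(1, 2), P)) (Function('w')(P) = Add(5, Mul(Rational(1, 2), Add(Add(Pow(P, 2), Mul(P, P)), P))) = Add(5, Mul(Rational(1, 2), Add(Add(Pow(P, 2), Pow(P, 2)), P))) = Add(5, Mul(Rational(1, 2), Add(Mul(2, Pow(P, 2)), P))) = Add(5, Mul(Rational(1, 2), Add(P, Mul(2, Pow(P, 2))))) = Add(5, Add(Pow(P, 2), Mul(Rational(1, 2), P))) = Add(5, Pow(P, 2), Mul(Rational(1, 2), P)))
Function('B')(t) = Rational(-21, 41) (Function('B')(t) = Mul(-3, Pow(Rational(41, 7), -1)) = Mul(-3, Rational(7, 41)) = Rational(-21, 41))
Function('M')(z, o) = Add(Rational(-83, 82), Mul(37, z)) (Function('M')(z, o) = Add(Rational(-1, 2), Add(Mul(37, z), Rational(-21, 41))) = Add(Rational(-1, 2), Add(Rational(-21, 41), Mul(37, z))) = Add(Rational(-83, 82), Mul(37, z)))
Mul(Function('M')(Function('l')(-1), 48), 7) = Mul(Add(Rational(-83, 82), Mul(37, -1)), 7) = Mul(Add(Rational(-83, 82), -37), 7) = Mul(Rational(-3117, 82), 7) = Rational(-21819, 82)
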